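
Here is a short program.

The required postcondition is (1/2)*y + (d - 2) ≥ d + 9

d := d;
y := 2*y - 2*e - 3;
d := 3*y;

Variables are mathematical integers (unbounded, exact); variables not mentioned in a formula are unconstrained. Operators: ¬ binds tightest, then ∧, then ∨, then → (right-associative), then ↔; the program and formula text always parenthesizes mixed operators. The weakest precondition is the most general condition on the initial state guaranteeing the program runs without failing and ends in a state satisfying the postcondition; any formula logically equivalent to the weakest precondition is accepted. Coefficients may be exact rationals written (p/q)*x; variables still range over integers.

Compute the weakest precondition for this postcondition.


Working backward. After the program, the postcondition (1/2)*y + (d - 2) ≥ d + 9 must hold; in canonical form it is (1/2)*y ≥ 11.
Before d := 3*y: (1/2)*y ≥ 11
Before y := 2*y - 2*e - 3: y ≥ e + 25/2
Before d := d: y ≥ e + 25/2
Answer: WP = y ≥ e + 25/2


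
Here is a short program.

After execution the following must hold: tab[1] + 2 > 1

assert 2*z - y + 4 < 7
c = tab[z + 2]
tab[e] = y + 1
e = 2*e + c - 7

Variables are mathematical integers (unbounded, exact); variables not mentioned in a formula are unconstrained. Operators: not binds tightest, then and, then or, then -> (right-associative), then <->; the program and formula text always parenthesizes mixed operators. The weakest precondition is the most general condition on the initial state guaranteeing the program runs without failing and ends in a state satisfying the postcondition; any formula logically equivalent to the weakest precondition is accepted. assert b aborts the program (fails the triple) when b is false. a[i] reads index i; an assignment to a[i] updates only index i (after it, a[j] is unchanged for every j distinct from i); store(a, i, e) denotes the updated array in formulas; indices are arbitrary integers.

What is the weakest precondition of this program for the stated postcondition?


Working backward. After the program, the postcondition tab[1] + 2 > 1 must hold; in canonical form it is tab[1] > -1.
Before e := 2*e + c - 7: tab[1] > -1
Before tab[e] := y + 1: store(tab, e, y + 1)[1] > -1
Before c := tab[z + 2]: store(tab, e, y + 1)[1] > -1
Before assert 2*z - y + 4 < 7: 2*z < y + 3 and store(tab, e, y + 1)[1] > -1
Answer: WP = 2*z < y + 3 and store(tab, e, y + 1)[1] > -1


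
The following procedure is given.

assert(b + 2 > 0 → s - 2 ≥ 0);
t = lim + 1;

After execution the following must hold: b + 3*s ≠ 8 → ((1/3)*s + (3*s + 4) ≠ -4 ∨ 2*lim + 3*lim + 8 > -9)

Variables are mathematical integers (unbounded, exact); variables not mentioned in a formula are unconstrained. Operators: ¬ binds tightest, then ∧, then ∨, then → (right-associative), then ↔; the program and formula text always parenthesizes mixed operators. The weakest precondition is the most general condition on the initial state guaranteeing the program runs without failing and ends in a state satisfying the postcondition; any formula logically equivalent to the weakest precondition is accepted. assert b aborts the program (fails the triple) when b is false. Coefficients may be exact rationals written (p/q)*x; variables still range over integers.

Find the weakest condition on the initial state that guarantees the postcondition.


Working backward. After the program, the postcondition b + 3*s ≠ 8 → ((1/3)*s + (3*s + 4) ≠ -4 ∨ 2*lim + 3*lim + 8 > -9) must hold; in canonical form it is b + 3*s ≠ 8 → ((10/3)*s ≠ -8 ∨ 5*lim > -17).
Before t := lim + 1: b + 3*s ≠ 8 → ((10/3)*s ≠ -8 ∨ 5*lim > -17)
Before assert b + 2 > 0 → s - 2 ≥ 0: (b > -2 → s ≥ 2) ∧ (b + 3*s ≠ 8 → ((10/3)*s ≠ -8 ∨ 5*lim > -17))
Answer: WP = (b > -2 → s ≥ 2) ∧ (b + 3*s ≠ 8 → ((10/3)*s ≠ -8 ∨ 5*lim > -17))


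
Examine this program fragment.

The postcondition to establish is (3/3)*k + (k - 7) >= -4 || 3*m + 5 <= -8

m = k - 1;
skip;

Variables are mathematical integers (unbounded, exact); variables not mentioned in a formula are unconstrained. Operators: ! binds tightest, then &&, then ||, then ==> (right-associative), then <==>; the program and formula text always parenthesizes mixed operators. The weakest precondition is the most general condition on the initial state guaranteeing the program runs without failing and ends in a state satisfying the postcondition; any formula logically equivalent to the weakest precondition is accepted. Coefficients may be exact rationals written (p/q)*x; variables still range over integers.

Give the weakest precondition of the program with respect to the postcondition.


Working backward. After the program, the postcondition (3/3)*k + (k - 7) >= -4 || 3*m + 5 <= -8 must hold; in canonical form it is 2*k >= 3 || 3*m <= -13.
Before skip: 2*k >= 3 || 3*m <= -13
Before m := k - 1: 2*k >= 3 || 3*k <= -10
Answer: WP = 2*k >= 3 || 3*k <= -10


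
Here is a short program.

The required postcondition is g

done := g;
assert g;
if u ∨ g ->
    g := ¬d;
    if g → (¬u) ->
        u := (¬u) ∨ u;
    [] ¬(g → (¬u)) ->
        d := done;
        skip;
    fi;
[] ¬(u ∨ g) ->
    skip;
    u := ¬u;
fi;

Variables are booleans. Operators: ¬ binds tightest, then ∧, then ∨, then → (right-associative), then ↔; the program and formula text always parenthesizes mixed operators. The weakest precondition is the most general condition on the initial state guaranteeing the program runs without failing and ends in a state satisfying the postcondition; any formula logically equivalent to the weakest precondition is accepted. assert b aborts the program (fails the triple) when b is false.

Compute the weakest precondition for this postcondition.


Working backward. After the program, g must hold.
Then branch requires (((¬d) → (¬u)) → (¬d)) ∧ ((¬((¬d) → (¬u))) → (¬d)); else branch requires g.
Before the if: ((u ∨ g) → ((((¬d) → (¬u)) → (¬d)) ∧ ((¬((¬d) → (¬u))) → (¬d)))) ∧ ((¬(u ∨ g)) → g)
Before assert g: g ∧ ((u ∨ g) → ((((¬d) → (¬u)) → (¬d)) ∧ ((¬((¬d) → (¬u))) → (¬d)))) ∧ ((¬(u ∨ g)) → g)
Before done := g: g ∧ ((u ∨ g) → ((((¬d) → (¬u)) → (¬d)) ∧ ((¬((¬d) → (¬u))) → (¬d)))) ∧ ((¬(u ∨ g)) → g)
Answer: WP = g ∧ ((u ∨ g) → ((((¬d) → (¬u)) → (¬d)) ∧ ((¬((¬d) → (¬u))) → (¬d)))) ∧ ((¬(u ∨ g)) → g)


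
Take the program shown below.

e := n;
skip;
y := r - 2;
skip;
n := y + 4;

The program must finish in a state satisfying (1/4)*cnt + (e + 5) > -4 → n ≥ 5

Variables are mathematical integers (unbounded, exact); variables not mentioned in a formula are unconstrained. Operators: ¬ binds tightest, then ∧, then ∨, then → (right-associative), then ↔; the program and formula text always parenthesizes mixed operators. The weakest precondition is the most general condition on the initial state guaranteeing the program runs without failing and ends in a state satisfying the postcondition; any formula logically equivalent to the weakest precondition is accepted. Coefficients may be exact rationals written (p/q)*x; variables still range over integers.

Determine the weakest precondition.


Working backward. After the program, the postcondition (1/4)*cnt + (e + 5) > -4 → n ≥ 5 must hold; in canonical form it is (1/4)*cnt + e > -9 → n ≥ 5.
Before n := y + 4: (1/4)*cnt + e > -9 → y ≥ 1
Before skip: (1/4)*cnt + e > -9 → y ≥ 1
Before y := r - 2: (1/4)*cnt + e > -9 → r ≥ 3
Before skip: (1/4)*cnt + e > -9 → r ≥ 3
Before e := n: (1/4)*cnt + n > -9 → r ≥ 3
Answer: WP = (1/4)*cnt + n > -9 → r ≥ 3


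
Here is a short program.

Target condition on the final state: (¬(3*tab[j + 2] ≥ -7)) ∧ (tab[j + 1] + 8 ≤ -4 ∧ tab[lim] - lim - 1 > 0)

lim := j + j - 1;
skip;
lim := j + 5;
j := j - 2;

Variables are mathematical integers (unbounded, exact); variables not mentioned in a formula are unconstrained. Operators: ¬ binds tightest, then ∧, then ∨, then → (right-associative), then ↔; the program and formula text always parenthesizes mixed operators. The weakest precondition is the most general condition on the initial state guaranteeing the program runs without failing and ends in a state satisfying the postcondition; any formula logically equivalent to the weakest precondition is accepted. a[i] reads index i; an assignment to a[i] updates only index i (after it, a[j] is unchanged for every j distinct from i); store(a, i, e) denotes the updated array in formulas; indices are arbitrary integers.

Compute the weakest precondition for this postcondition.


Working backward. After the program, the postcondition (¬(3*tab[j + 2] ≥ -7)) ∧ (tab[j + 1] + 8 ≤ -4 ∧ tab[lim] - lim - 1 > 0) must hold; in canonical form it is (¬(3*tab[j + 2] ≥ -7)) ∧ tab[j + 1] ≤ -12 ∧ tab[lim] > lim + 1.
Before j := j - 2: (¬(3*tab[j] ≥ -7)) ∧ tab[j - 1] ≤ -12 ∧ tab[lim] > lim + 1
Before lim := j + 5: (¬(3*tab[j] ≥ -7)) ∧ tab[j - 1] ≤ -12 ∧ tab[j + 5] > j + 6
Before skip: (¬(3*tab[j] ≥ -7)) ∧ tab[j - 1] ≤ -12 ∧ tab[j + 5] > j + 6
Before lim := j + j - 1: (¬(3*tab[j] ≥ -7)) ∧ tab[j - 1] ≤ -12 ∧ tab[j + 5] > j + 6
Answer: WP = (¬(3*tab[j] ≥ -7)) ∧ tab[j - 1] ≤ -12 ∧ tab[j + 5] > j + 6


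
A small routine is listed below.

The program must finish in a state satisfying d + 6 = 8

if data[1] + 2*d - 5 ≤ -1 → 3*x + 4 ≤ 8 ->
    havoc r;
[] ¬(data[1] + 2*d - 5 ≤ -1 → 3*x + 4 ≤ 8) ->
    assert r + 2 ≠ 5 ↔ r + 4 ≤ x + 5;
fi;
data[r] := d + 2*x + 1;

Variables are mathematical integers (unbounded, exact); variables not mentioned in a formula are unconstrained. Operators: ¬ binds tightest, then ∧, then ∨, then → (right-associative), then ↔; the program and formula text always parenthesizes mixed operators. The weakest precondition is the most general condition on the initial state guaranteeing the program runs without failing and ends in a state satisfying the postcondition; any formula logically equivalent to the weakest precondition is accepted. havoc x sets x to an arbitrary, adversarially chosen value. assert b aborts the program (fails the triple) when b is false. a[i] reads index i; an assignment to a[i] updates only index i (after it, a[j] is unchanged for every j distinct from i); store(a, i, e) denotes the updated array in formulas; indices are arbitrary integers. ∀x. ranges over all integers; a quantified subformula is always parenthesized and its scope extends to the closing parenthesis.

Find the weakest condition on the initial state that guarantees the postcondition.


Working backward. After the program, the postcondition d + 6 = 8 must hold; in canonical form it is d = 2.
Before data[r] := d + 2*x + 1: d = 2
Then branch requires d = 2; else branch requires (r ≠ 3 ↔ r ≤ x + 1) ∧ d = 2.
Before the if: ((data[1] + 2*d ≤ 4 → 3*x ≤ 4) → d = 2) ∧ ((¬(data[1] + 2*d ≤ 4 → 3*x ≤ 4)) → ((r ≠ 3 ↔ r ≤ x + 1) ∧ d = 2))
Answer: WP = ((data[1] + 2*d ≤ 4 → 3*x ≤ 4) → d = 2) ∧ ((¬(data[1] + 2*d ≤ 4 → 3*x ≤ 4)) → ((r ≠ 3 ↔ r ≤ x + 1) ∧ d = 2))


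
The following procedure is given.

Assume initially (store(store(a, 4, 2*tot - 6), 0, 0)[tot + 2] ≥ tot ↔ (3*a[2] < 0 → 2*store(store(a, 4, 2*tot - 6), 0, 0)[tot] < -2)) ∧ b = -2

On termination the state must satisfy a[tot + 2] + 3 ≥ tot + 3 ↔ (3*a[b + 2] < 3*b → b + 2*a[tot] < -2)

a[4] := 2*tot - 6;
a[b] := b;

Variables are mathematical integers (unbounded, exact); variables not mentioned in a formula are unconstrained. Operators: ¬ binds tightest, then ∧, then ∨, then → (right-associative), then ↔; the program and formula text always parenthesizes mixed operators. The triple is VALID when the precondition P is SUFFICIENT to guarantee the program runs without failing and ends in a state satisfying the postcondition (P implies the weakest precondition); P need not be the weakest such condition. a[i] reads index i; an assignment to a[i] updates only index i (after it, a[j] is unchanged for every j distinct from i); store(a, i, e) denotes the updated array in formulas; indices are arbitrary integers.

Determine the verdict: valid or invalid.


Working backward. After the program, the postcondition a[tot + 2] + 3 ≥ tot + 3 ↔ (3*a[b + 2] < 3*b → b + 2*a[tot] < -2) must hold; in canonical form it is a[tot + 2] ≥ tot ↔ (3*a[b + 2] < 3*b → 2*a[tot] + b < -2).
Before a[b] := b: store(a, b, b)[tot + 2] ≥ tot ↔ (3*store(a, b, b)[b + 2] < 3*b → 2*store(a, b, b)[tot] + b < -2)
Before a[4] := 2*tot - 6: store(store(a, 4, 2*tot - 6), b, b)[tot + 2] ≥ tot ↔ (3*store(store(a, 4, 2*tot - 6), b, b)[b + 2] < 3*b → 2*store(store(a, 4, 2*tot - 6), b, b)[tot] + b < -2)
The weakest precondition is store(store(a, 4, 2*tot - 6), b, b)[tot + 2] ≥ tot ↔ (3*store(store(a, 4, 2*tot - 6), b, b)[b + 2] < 3*b → 2*store(store(a, 4, 2*tot - 6), b, b)[tot] + b < -2).
Check whether (store(store(a, 4, 2*tot - 6), 0, 0)[tot + 2] ≥ tot ↔ (3*a[2] < 0 → 2*store(store(a, 4, 2*tot - 6), 0, 0)[tot] < -2)) ∧ b = -2 implies it.
Countermodel: at the initial state a = {[-4] = 0, [-2] = -5, [0] = -3, [2] = -1, [4] = 5, elsewhere 5}, b = -2, tot = -4, the precondition holds but the weakest precondition fails.
Answer: invalid


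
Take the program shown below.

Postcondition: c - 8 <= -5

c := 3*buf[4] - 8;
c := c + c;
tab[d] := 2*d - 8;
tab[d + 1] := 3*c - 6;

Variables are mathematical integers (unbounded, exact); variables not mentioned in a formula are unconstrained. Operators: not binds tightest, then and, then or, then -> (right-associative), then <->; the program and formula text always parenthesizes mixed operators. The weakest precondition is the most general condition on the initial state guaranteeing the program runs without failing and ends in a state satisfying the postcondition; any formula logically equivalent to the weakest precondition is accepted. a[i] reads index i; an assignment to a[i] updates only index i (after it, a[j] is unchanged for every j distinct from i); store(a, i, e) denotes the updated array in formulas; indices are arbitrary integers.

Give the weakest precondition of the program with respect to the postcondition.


Working backward. After the program, the postcondition c - 8 <= -5 must hold; in canonical form it is c <= 3.
Before tab[d + 1] := 3*c - 6: c <= 3
Before tab[d] := 2*d - 8: c <= 3
Before c := c + c: 2*c <= 3
Before c := 3*buf[4] - 8: 6*buf[4] <= 19
Answer: WP = 6*buf[4] <= 19


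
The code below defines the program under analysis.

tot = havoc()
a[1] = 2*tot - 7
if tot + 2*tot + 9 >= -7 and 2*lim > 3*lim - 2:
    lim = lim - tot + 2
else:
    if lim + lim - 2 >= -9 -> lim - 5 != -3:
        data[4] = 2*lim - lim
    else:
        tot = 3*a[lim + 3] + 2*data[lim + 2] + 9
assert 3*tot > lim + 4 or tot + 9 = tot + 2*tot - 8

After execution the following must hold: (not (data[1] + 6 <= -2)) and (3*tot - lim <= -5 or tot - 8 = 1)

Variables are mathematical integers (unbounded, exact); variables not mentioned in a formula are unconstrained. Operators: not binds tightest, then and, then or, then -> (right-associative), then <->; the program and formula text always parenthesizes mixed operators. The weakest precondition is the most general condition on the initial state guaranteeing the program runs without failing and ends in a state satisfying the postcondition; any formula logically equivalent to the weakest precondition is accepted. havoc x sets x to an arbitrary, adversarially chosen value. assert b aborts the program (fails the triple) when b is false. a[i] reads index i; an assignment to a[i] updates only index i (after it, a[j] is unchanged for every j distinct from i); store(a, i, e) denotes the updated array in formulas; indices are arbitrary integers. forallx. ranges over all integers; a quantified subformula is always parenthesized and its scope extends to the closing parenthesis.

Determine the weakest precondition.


Working backward. After the program, the postcondition (not (data[1] + 6 <= -2)) and (3*tot - lim <= -5 or tot - 8 = 1) must hold; in canonical form it is (not (data[1] <= -8)) and (3*tot <= lim - 5 or tot = 9).
Before assert 3*tot > lim + 4 or tot + 9 = tot + 2*tot - 8: (3*tot > lim + 4 or 2*tot = 17) and (not (data[1] <= -8)) and (3*tot <= lim - 5 or tot = 9)
Then branch requires (4*tot > lim + 6 or 2*tot = 17) and (not (data[1] <= -8)) and (4*tot <= lim - 3 or tot = 9); else branch requires ((2*lim >= -7 -> lim != 2) -> ((3*tot > lim + 4 or 2*tot = 17) and (not (data[1] <= -8)) and (3*tot <= lim - 5 or tot = 9))) and ((not (2*lim >= -7 -> lim != 2)) -> ((9*a[lim + 3] + 6*data[lim + 2] > lim - 23 or 6*a[lim + 3] + 4*data[lim + 2] = -1) and (not (data[1] <= -8)) and (9*a[lim + 3] + 6*data[lim + 2] <= lim - 32 or 3*a[lim + 3] + 2*data[lim + 2] = 0))).
Before the if: ((3*tot >= -16 and lim < 2) -> ((4*tot > lim + 6 or 2*tot = 17) and (not (data[1] <= -8)) and (4*tot <= lim - 3 or tot = 9))) and ((not (3*tot >= -16 and lim < 2)) -> (((2*lim >= -7 -> lim != 2) -> ((3*tot > lim + 4 or 2*tot = 17) and (not (data[1] <= -8)) and (3*tot <= lim - 5 or tot = 9))) and ((not (2*lim >= -7 -> lim != 2)) -> ((9*a[lim + 3] + 6*data[lim + 2] > lim - 23 or 6*a[lim + 3] + 4*data[lim + 2] = -1) and (not (data[1] <= -8)) and (9*a[lim + 3] + 6*data[lim + 2] <= lim - 32 or 3*a[lim + 3] + 2*data[lim + 2] = 0)))))
Before a[1] := 2*tot - 7: ((3*tot >= -16 and lim < 2) -> ((4*tot > lim + 6 or 2*tot = 17) and (not (data[1] <= -8)) and (4*tot <= lim - 3 or tot = 9))) and ((not (3*tot >= -16 and lim < 2)) -> (((2*lim >= -7 -> lim != 2) -> ((3*tot > lim + 4 or 2*tot = 17) and (not (data[1] <= -8)) and (3*tot <= lim - 5 or tot = 9))) and ((not (2*lim >= -7 -> lim != 2)) -> ((6*data[lim + 2] + 9*store(a, 1, 2*tot - 7)[lim + 3] > lim - 23 or 4*data[lim + 2] + 6*store(a, 1, 2*tot - 7)[lim + 3] = -1) and (not (data[1] <= -8)) and (6*data[lim + 2] + 9*store(a, 1, 2*tot - 7)[lim + 3] <= lim - 32 or 2*data[lim + 2] + 3*store(a, 1, 2*tot - 7)[lim + 3] = 0)))))
Before havoc tot: forall tot_1. (((3*tot_1 >= -16 and lim < 2) -> ((4*tot_1 > lim + 6 or 2*tot_1 = 17) and (not (data[1] <= -8)) and (4*tot_1 <= lim - 3 or tot_1 = 9))) and ((not (3*tot_1 >= -16 and lim < 2)) -> (((2*lim >= -7 -> lim != 2) -> ((3*tot_1 > lim + 4 or 2*tot_1 = 17) and (not (data[1] <= -8)) and (3*tot_1 <= lim - 5 or tot_1 = 9))) and ((not (2*lim >= -7 -> lim != 2)) -> ((6*data[lim + 2] + 9*store(a, 1, 2*tot_1 - 7)[lim + 3] > lim - 23 or 4*data[lim + 2] + 6*store(a, 1, 2*tot_1 - 7)[lim + 3] = -1) and (not (data[1] <= -8)) and (6*data[lim + 2] + 9*store(a, 1, 2*tot_1 - 7)[lim + 3] <= lim - 32 or 2*data[lim + 2] + 3*store(a, 1, 2*tot_1 - 7)[lim + 3] = 0))))))
Answer: WP = forall tot_1. (((3*tot_1 >= -16 and lim < 2) -> ((4*tot_1 > lim + 6 or 2*tot_1 = 17) and (not (data[1] <= -8)) and (4*tot_1 <= lim - 3 or tot_1 = 9))) and ((not (3*tot_1 >= -16 and lim < 2)) -> (((2*lim >= -7 -> lim != 2) -> ((3*tot_1 > lim + 4 or 2*tot_1 = 17) and (not (data[1] <= -8)) and (3*tot_1 <= lim - 5 or tot_1 = 9))) and ((not (2*lim >= -7 -> lim != 2)) -> ((6*data[lim + 2] + 9*store(a, 1, 2*tot_1 - 7)[lim + 3] > lim - 23 or 4*data[lim + 2] + 6*store(a, 1, 2*tot_1 - 7)[lim + 3] = -1) and (not (data[1] <= -8)) and (6*data[lim + 2] + 9*store(a, 1, 2*tot_1 - 7)[lim + 3] <= lim - 32 or 2*data[lim + 2] + 3*store(a, 1, 2*tot_1 - 7)[lim + 3] = 0))))))


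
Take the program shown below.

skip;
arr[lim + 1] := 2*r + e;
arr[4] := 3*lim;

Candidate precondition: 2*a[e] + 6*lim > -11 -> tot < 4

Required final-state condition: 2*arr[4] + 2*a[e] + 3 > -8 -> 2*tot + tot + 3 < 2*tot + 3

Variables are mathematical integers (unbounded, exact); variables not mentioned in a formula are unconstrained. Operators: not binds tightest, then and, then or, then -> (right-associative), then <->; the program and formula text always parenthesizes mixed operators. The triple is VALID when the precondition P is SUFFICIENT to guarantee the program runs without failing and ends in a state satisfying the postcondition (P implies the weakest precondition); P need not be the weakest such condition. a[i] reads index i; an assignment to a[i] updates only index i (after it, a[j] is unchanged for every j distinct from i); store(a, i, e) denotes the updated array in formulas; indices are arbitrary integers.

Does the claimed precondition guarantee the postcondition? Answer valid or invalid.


Working backward. After the program, the postcondition 2*arr[4] + 2*a[e] + 3 > -8 -> 2*tot + tot + 3 < 2*tot + 3 must hold; in canonical form it is 2*a[e] + 2*arr[4] > -11 -> tot < 0.
Before arr[4] := 3*lim: 2*a[e] + 6*lim > -11 -> tot < 0
Before arr[lim + 1] := 2*r + e: 2*a[e] + 6*lim > -11 -> tot < 0
Before skip: 2*a[e] + 6*lim > -11 -> tot < 0
The weakest precondition is 2*a[e] + 6*lim > -11 -> tot < 0.
Check whether 2*a[e] + 6*lim > -11 -> tot < 4 implies it.
Countermodel: at the initial state a = {[0] = 0, elsewhere 0}, e = 0, lim = 0, tot = 0, the precondition holds but the weakest precondition fails.
Answer: invalid


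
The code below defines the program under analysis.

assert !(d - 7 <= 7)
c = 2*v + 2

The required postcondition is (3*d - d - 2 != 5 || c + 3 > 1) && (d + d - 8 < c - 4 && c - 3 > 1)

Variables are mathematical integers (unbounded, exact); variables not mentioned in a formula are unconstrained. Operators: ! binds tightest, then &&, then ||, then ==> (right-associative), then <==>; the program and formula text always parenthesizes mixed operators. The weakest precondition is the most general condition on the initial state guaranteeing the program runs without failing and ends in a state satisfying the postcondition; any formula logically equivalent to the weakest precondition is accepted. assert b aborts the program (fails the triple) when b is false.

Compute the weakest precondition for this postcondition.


Working backward. After the program, the postcondition (3*d - d - 2 != 5 || c + 3 > 1) && (d + d - 8 < c - 4 && c - 3 > 1) must hold; in canonical form it is (2*d != 7 || c > -2) && 2*d < c + 4 && c > 4.
Before c := 2*v + 2: (2*d != 7 || 2*v > -4) && 2*d < 2*v + 6 && 2*v > 2
Before assert !(d - 7 <= 7): (!(d <= 14)) && (2*d != 7 || 2*v > -4) && 2*d < 2*v + 6 && 2*v > 2
Answer: WP = (!(d <= 14)) && (2*d != 7 || 2*v > -4) && 2*d < 2*v + 6 && 2*v > 2


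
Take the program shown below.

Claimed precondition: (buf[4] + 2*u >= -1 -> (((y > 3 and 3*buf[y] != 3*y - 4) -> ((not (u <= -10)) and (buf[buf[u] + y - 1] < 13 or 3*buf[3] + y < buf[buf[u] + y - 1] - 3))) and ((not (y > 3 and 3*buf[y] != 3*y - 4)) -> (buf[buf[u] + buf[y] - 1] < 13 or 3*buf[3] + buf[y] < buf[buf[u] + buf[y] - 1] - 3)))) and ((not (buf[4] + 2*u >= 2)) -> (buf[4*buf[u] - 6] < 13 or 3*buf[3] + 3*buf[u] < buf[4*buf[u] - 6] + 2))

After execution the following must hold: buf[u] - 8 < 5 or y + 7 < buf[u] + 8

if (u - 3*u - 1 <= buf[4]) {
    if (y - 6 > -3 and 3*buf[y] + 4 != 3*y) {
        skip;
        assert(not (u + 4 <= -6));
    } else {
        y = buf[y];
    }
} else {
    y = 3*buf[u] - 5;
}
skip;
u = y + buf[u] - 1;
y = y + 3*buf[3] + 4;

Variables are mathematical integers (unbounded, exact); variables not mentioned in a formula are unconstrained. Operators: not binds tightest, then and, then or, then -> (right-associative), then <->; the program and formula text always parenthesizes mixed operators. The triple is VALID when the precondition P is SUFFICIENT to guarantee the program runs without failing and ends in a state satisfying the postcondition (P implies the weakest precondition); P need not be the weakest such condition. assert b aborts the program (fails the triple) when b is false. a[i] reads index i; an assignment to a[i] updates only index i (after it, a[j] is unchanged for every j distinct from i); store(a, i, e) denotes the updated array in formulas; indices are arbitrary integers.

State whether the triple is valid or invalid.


Working backward. After the program, the postcondition buf[u] - 8 < 5 or y + 7 < buf[u] + 8 must hold; in canonical form it is buf[u] < 13 or y < buf[u] + 1.
Before y := y + 3*buf[3] + 4: buf[u] < 13 or 3*buf[3] + y < buf[u] - 3
Before u := y + buf[u] - 1: buf[buf[u] + y - 1] < 13 or 3*buf[3] + y < buf[buf[u] + y - 1] - 3
Before skip: buf[buf[u] + y - 1] < 13 or 3*buf[3] + y < buf[buf[u] + y - 1] - 3
Then branch requires ((y > 3 and 3*buf[y] != 3*y - 4) -> ((not (u <= -10)) and (buf[buf[u] + y - 1] < 13 or 3*buf[3] + y < buf[buf[u] + y - 1] - 3))) and ((not (y > 3 and 3*buf[y] != 3*y - 4)) -> (buf[buf[u] + buf[y] - 1] < 13 or 3*buf[3] + buf[y] < buf[buf[u] + buf[y] - 1] - 3)); else branch requires buf[4*buf[u] - 6] < 13 or 3*buf[3] + 3*buf[u] < buf[4*buf[u] - 6] + 2.
Before the if: (buf[4] + 2*u >= -1 -> (((y > 3 and 3*buf[y] != 3*y - 4) -> ((not (u <= -10)) and (buf[buf[u] + y - 1] < 13 or 3*buf[3] + y < buf[buf[u] + y - 1] - 3))) and ((not (y > 3 and 3*buf[y] != 3*y - 4)) -> (buf[buf[u] + buf[y] - 1] < 13 or 3*buf[3] + buf[y] < buf[buf[u] + buf[y] - 1] - 3)))) and ((not (buf[4] + 2*u >= -1)) -> (buf[4*buf[u] - 6] < 13 or 3*buf[3] + 3*buf[u] < buf[4*buf[u] - 6] + 2))
The weakest precondition is (buf[4] + 2*u >= -1 -> (((y > 3 and 3*buf[y] != 3*y - 4) -> ((not (u <= -10)) and (buf[buf[u] + y - 1] < 13 or 3*buf[3] + y < buf[buf[u] + y - 1] - 3))) and ((not (y > 3 and 3*buf[y] != 3*y - 4)) -> (buf[buf[u] + buf[y] - 1] < 13 or 3*buf[3] + buf[y] < buf[buf[u] + buf[y] - 1] - 3)))) and ((not (buf[4] + 2*u >= -1)) -> (buf[4*buf[u] - 6] < 13 or 3*buf[3] + 3*buf[u] < buf[4*buf[u] - 6] + 2)).
Check whether (buf[4] + 2*u >= -1 -> (((y > 3 and 3*buf[y] != 3*y - 4) -> ((not (u <= -10)) and (buf[buf[u] + y - 1] < 13 or 3*buf[3] + y < buf[buf[u] + y - 1] - 3))) and ((not (y > 3 and 3*buf[y] != 3*y - 4)) -> (buf[buf[u] + buf[y] - 1] < 13 or 3*buf[3] + buf[y] < buf[buf[u] + buf[y] - 1] - 3)))) and ((not (buf[4] + 2*u >= 2)) -> (buf[4*buf[u] - 6] < 13 or 3*buf[3] + 3*buf[u] < buf[4*buf[u] - 6] + 2)) implies it.
Every state satisfying the precondition satisfies the weakest precondition: the implication holds.
Answer: valid


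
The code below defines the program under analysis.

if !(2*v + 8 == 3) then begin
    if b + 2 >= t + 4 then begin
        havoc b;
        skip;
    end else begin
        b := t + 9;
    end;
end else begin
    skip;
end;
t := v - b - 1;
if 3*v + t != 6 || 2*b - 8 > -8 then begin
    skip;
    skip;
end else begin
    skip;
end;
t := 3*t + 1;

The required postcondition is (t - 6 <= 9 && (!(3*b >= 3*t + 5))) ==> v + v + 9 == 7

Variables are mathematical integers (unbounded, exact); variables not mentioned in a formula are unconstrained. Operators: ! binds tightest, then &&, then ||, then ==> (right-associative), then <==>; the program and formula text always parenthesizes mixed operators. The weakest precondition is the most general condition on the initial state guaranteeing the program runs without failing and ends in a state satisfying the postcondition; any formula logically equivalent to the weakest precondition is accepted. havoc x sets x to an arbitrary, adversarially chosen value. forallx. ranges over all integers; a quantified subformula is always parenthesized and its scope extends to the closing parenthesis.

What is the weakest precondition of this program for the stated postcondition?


Working backward. After the program, the postcondition (t - 6 <= 9 && (!(3*b >= 3*t + 5))) ==> v + v + 9 == 7 must hold; in canonical form it is (t <= 15 && (!(3*b >= 3*t + 5))) ==> 2*v == -2.
Before t := 3*t + 1: (3*t <= 14 && (!(3*b >= 9*t + 8))) ==> 2*v == -2
Then branch requires (3*t <= 14 && (!(3*b >= 9*t + 8))) ==> 2*v == -2; else branch requires (3*t <= 14 && (!(3*b >= 9*t + 8))) ==> 2*v == -2.
Before the if: ((t + 3*v != 6 || 2*b > 0) ==> ((3*t <= 14 && (!(3*b >= 9*t + 8))) ==> 2*v == -2)) && ((!(t + 3*v != 6 || 2*b > 0)) ==> ((3*t <= 14 && (!(3*b >= 9*t + 8))) ==> 2*v == -2))
Before t := v - b - 1: ((4*v != b + 7 || 2*b > 0) ==> ((3*v <= 3*b + 17 && (!(12*b >= 9*v - 1))) ==> 2*v == -2)) && ((!(4*v != b + 7 || 2*b > 0)) ==> ((3*v <= 3*b + 17 && (!(12*b >= 9*v - 1))) ==> 2*v == -2))
Then branch requires (b >= t + 2 ==> (forall b_1. (((4*v != b_1 + 7 || 2*b_1 > 0) ==> ((3*v <= 3*b_1 + 17 && (!(12*b_1 >= 9*v - 1))) ==> 2*v == -2)) && ((!(4*v != b_1 + 7 || 2*b_1 > 0)) ==> ((3*v <= 3*b_1 + 17 && (!(12*b_1 >= 9*v - 1))) ==> 2*v == -2))))) && ((!(b >= t + 2)) ==> (((4*v != t + 16 || 2*t > -18) ==> ((3*v <= 3*t + 44 && (!(12*t >= 9*v - 109))) ==> 2*v == -2)) && ((!(4*v != t + 16 || 2*t > -18)) ==> ((3*v <= 3*t + 44 && (!(12*t >= 9*v - 109))) ==> 2*v == -2)))); else branch requires ((4*v != b + 7 || 2*b > 0) ==> ((3*v <= 3*b + 17 && (!(12*b >= 9*v - 1))) ==> 2*v == -2)) && ((!(4*v != b + 7 || 2*b > 0)) ==> ((3*v <= 3*b + 17 && (!(12*b >= 9*v - 1))) ==> 2*v == -2)).
Before the if: ((!(2*v == -5)) ==> ((b >= t + 2 ==> (forall b_1. (((4*v != b_1 + 7 || 2*b_1 > 0) ==> ((3*v <= 3*b_1 + 17 && (!(12*b_1 >= 9*v - 1))) ==> 2*v == -2)) && ((!(4*v != b_1 + 7 || 2*b_1 > 0)) ==> ((3*v <= 3*b_1 + 17 && (!(12*b_1 >= 9*v - 1))) ==> 2*v == -2))))) && ((!(b >= t + 2)) ==> (((4*v != t + 16 || 2*t > -18) ==> ((3*v <= 3*t + 44 && (!(12*t >= 9*v - 109))) ==> 2*v == -2)) && ((!(4*v != t + 16 || 2*t > -18)) ==> ((3*v <= 3*t + 44 && (!(12*t >= 9*v - 109))) ==> 2*v == -2)))))) && (2*v == -5 ==> (((4*v != b + 7 || 2*b > 0) ==> ((3*v <= 3*b + 17 && (!(12*b >= 9*v - 1))) ==> 2*v == -2)) && ((!(4*v != b + 7 || 2*b > 0)) ==> ((3*v <= 3*b + 17 && (!(12*b >= 9*v - 1))) ==> 2*v == -2))))
Answer: WP = ((!(2*v == -5)) ==> ((b >= t + 2 ==> (forall b_1. (((4*v != b_1 + 7 || 2*b_1 > 0) ==> ((3*v <= 3*b_1 + 17 && (!(12*b_1 >= 9*v - 1))) ==> 2*v == -2)) && ((!(4*v != b_1 + 7 || 2*b_1 > 0)) ==> ((3*v <= 3*b_1 + 17 && (!(12*b_1 >= 9*v - 1))) ==> 2*v == -2))))) && ((!(b >= t + 2)) ==> (((4*v != t + 16 || 2*t > -18) ==> ((3*v <= 3*t + 44 && (!(12*t >= 9*v - 109))) ==> 2*v == -2)) && ((!(4*v != t + 16 || 2*t > -18)) ==> ((3*v <= 3*t + 44 && (!(12*t >= 9*v - 109))) ==> 2*v == -2)))))) && (2*v == -5 ==> (((4*v != b + 7 || 2*b > 0) ==> ((3*v <= 3*b + 17 && (!(12*b >= 9*v - 1))) ==> 2*v == -2)) && ((!(4*v != b + 7 || 2*b > 0)) ==> ((3*v <= 3*b + 17 && (!(12*b >= 9*v - 1))) ==> 2*v == -2))))


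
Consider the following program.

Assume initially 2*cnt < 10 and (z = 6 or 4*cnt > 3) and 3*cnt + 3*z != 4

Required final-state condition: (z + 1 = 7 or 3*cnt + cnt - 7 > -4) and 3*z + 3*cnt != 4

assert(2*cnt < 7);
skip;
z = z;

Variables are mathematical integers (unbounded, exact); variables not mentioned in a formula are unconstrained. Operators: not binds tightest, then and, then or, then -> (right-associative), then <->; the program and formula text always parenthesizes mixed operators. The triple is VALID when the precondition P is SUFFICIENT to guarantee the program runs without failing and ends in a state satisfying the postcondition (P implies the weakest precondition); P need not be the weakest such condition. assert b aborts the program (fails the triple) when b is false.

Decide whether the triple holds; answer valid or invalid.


Working backward. After the program, the postcondition (z + 1 = 7 or 3*cnt + cnt - 7 > -4) and 3*z + 3*cnt != 4 must hold; in canonical form it is (z = 6 or 4*cnt > 3) and 3*cnt + 3*z != 4.
Before z := z: (z = 6 or 4*cnt > 3) and 3*cnt + 3*z != 4
Before skip: (z = 6 or 4*cnt > 3) and 3*cnt + 3*z != 4
Before assert 2*cnt < 7: 2*cnt < 7 and (z = 6 or 4*cnt > 3) and 3*cnt + 3*z != 4
The weakest precondition is 2*cnt < 7 and (z = 6 or 4*cnt > 3) and 3*cnt + 3*z != 4.
Check whether 2*cnt < 10 and (z = 6 or 4*cnt > 3) and 3*cnt + 3*z != 4 implies it.
Countermodel: at the initial state cnt = 4, z = 0, the precondition holds but the weakest precondition fails.
Answer: invalid


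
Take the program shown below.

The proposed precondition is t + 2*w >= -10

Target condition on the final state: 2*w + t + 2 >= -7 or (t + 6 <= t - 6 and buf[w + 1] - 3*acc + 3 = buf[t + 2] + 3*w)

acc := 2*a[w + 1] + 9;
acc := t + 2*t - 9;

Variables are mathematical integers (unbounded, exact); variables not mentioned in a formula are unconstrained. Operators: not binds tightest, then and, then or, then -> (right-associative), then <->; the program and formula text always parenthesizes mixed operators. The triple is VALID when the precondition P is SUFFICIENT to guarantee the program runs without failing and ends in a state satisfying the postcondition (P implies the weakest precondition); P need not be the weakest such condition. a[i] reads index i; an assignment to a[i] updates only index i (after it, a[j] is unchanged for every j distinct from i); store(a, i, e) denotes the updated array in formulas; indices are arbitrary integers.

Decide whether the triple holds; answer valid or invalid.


Working backward. After the program, the postcondition 2*w + t + 2 >= -7 or (t + 6 <= t - 6 and buf[w + 1] - 3*acc + 3 = buf[t + 2] + 3*w) must hold; in canonical form it is t + 2*w >= -9.
Before acc := t + 2*t - 9: t + 2*w >= -9
Before acc := 2*a[w + 1] + 9: t + 2*w >= -9
The weakest precondition is t + 2*w >= -9.
Check whether t + 2*w >= -10 implies it.
Countermodel: at the initial state t = -10, w = 0, the precondition holds but the weakest precondition fails.
Answer: invalid


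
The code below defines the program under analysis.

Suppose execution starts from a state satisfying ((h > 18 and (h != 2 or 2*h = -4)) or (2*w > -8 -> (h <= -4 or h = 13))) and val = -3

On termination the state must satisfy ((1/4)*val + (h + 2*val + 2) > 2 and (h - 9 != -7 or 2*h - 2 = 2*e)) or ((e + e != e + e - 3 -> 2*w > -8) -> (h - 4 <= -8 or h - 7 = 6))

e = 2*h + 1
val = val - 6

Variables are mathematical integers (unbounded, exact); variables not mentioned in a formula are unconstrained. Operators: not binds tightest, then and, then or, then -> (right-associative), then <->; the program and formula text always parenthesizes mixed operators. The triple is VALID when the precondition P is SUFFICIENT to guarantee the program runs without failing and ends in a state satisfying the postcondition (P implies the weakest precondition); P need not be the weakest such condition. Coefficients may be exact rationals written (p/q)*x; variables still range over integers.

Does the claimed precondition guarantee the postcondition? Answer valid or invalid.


Working backward. After the program, the postcondition ((1/4)*val + (h + 2*val + 2) > 2 and (h - 9 != -7 or 2*h - 2 = 2*e)) or ((e + e != e + e - 3 -> 2*w > -8) -> (h - 4 <= -8 or h - 7 = 6)) must hold; in canonical form it is (h + (9/4)*val > 0 and (h != 2 or 2*h = 2*e + 2)) or (2*w > -8 -> (h <= -4 or h = 13)).
Before val := val - 6: (h + (9/4)*val > 27/2 and (h != 2 or 2*h = 2*e + 2)) or (2*w > -8 -> (h <= -4 or h = 13))
Before e := 2*h + 1: (h + (9/4)*val > 27/2 and (h != 2 or 2*h = -4)) or (2*w > -8 -> (h <= -4 or h = 13))
The weakest precondition is (h + (9/4)*val > 27/2 and (h != 2 or 2*h = -4)) or (2*w > -8 -> (h <= -4 or h = 13)).
Check whether ((h > 18 and (h != 2 or 2*h = -4)) or (2*w > -8 -> (h <= -4 or h = 13))) and val = -3 implies it.
Countermodel: at the initial state h = 19, val = -3, w = -3, the precondition holds but the weakest precondition fails.
Answer: invalid


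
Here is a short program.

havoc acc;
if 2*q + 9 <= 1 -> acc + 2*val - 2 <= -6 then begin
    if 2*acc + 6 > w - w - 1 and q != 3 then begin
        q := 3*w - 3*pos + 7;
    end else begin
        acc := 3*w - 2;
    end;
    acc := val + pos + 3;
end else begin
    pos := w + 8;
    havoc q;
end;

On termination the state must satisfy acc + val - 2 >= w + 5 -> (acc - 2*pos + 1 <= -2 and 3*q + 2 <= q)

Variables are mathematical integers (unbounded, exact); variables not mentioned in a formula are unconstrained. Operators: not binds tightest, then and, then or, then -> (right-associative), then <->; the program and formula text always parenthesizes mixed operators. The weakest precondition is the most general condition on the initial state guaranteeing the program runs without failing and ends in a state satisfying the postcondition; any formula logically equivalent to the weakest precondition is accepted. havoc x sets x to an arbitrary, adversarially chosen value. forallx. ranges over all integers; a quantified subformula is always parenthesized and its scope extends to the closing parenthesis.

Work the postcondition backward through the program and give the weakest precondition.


Working backward. After the program, the postcondition acc + val - 2 >= w + 5 -> (acc - 2*pos + 1 <= -2 and 3*q + 2 <= q) must hold; in canonical form it is acc + val >= w + 7 -> (acc <= 2*pos - 3 and 2*q <= -2).
Then branch requires ((2*acc > -7 and q != 3) -> (pos + 2*val >= w + 4 -> (val <= pos - 6 and 6*w <= 6*pos - 16))) and ((not (2*acc > -7 and q != 3)) -> (pos + 2*val >= w + 4 -> (val <= pos - 6 and 2*q <= -2))); else branch requires forall q_1. (acc + val >= w + 7 -> (acc <= 2*w + 13 and 2*q_1 <= -2)).
Before the if: ((2*q <= -8 -> acc + 2*val <= -4) -> (((2*acc > -7 and q != 3) -> (pos + 2*val >= w + 4 -> (val <= pos - 6 and 6*w <= 6*pos - 16))) and ((not (2*acc > -7 and q != 3)) -> (pos + 2*val >= w + 4 -> (val <= pos - 6 and 2*q <= -2))))) and ((not (2*q <= -8 -> acc + 2*val <= -4)) -> (forall q_1. (acc + val >= w + 7 -> (acc <= 2*w + 13 and 2*q_1 <= -2))))
Before havoc acc: forall acc_1. (((2*q <= -8 -> acc_1 + 2*val <= -4) -> (((2*acc_1 > -7 and q != 3) -> (pos + 2*val >= w + 4 -> (val <= pos - 6 and 6*w <= 6*pos - 16))) and ((not (2*acc_1 > -7 and q != 3)) -> (pos + 2*val >= w + 4 -> (val <= pos - 6 and 2*q <= -2))))) and ((not (2*q <= -8 -> acc_1 + 2*val <= -4)) -> (forall q_1. (acc_1 + val >= w + 7 -> (acc_1 <= 2*w + 13 and 2*q_1 <= -2)))))
Answer: WP = forall acc_1. (((2*q <= -8 -> acc_1 + 2*val <= -4) -> (((2*acc_1 > -7 and q != 3) -> (pos + 2*val >= w + 4 -> (val <= pos - 6 and 6*w <= 6*pos - 16))) and ((not (2*acc_1 > -7 and q != 3)) -> (pos + 2*val >= w + 4 -> (val <= pos - 6 and 2*q <= -2))))) and ((not (2*q <= -8 -> acc_1 + 2*val <= -4)) -> (forall q_1. (acc_1 + val >= w + 7 -> (acc_1 <= 2*w + 13 and 2*q_1 <= -2)))))


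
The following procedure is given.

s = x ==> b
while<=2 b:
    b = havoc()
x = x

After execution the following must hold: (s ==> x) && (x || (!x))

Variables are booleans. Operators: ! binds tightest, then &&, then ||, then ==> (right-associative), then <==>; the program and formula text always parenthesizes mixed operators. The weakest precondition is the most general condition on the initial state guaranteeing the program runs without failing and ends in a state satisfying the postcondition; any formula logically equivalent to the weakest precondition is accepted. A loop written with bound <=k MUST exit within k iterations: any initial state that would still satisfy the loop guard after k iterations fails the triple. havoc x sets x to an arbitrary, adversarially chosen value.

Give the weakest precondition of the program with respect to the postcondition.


Working backward. After the program, the postcondition (s ==> x) && (x || (!x)) must hold; in canonical form it is s ==> x.
Before x := x: s ==> x
Before the loop (bound <=2), unroll the exhaustion recursion (WP_0 = exit-now case; WP_j = one more guarded iteration, up to j = 2):
  WP_0: (!b) && (s ==> x)
  WP_1: (!b) && ((!b) ==> (s ==> x))
  WP_2: (!b) && ((!b) ==> (s ==> x))
So before the loop: (!b) && ((!b) ==> (s ==> x))
Before s := x ==> b: (!b) && ((!b) ==> ((x ==> b) ==> x))
Answer: WP = (!b) && ((!b) ==> ((x ==> b) ==> x))


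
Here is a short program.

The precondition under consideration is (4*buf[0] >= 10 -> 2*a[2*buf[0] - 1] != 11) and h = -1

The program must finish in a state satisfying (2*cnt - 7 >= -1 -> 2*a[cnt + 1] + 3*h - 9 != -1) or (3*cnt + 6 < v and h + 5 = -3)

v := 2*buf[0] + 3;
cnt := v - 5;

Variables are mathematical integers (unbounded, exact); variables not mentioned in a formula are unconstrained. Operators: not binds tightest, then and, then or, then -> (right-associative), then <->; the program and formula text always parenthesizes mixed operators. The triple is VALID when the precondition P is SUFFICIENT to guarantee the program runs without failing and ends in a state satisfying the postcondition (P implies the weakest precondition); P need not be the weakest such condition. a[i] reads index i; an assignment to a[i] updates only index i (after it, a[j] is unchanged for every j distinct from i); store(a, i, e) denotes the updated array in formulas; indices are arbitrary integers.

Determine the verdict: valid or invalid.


Working backward. After the program, the postcondition (2*cnt - 7 >= -1 -> 2*a[cnt + 1] + 3*h - 9 != -1) or (3*cnt + 6 < v and h + 5 = -3) must hold; in canonical form it is (2*cnt >= 6 -> 2*a[cnt + 1] + 3*h != 8) or (3*cnt < v - 6 and h = -8).
Before cnt := v - 5: (2*v >= 16 -> 2*a[v - 4] + 3*h != 8) or (2*v < 9 and h = -8)
Before v := 2*buf[0] + 3: (4*buf[0] >= 10 -> 2*a[2*buf[0] - 1] + 3*h != 8) or (4*buf[0] < 3 and h = -8)
The weakest precondition is (4*buf[0] >= 10 -> 2*a[2*buf[0] - 1] + 3*h != 8) or (4*buf[0] < 3 and h = -8).
Check whether (4*buf[0] >= 10 -> 2*a[2*buf[0] - 1] != 11) and h = -1 implies it.
Every state satisfying the precondition satisfies the weakest precondition: the implication holds.
Answer: valid
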